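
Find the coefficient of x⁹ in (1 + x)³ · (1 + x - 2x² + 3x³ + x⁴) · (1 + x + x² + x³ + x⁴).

(1 + x)³ has coefficients 1,3,3,1 for degrees 0…3.
(1 + x - 2x² + 3x³ + x⁴) has coefficients 1,1,-2,3,1,0,0,0,0,0 for degrees 0…9.
Finally multiplying by (1 + x + x² + x³ + x⁴), the product of all factors after the first has coefficients 1,2,0,3,4,3,2,4,1,0 for degrees 0…9.
[x⁹] = 1·0 + 3·1 + 3·4 + 1·2 = 17.

17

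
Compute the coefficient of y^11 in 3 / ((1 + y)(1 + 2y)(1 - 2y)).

Partial fractions give a closed form: a_n = (-1)·(-1)^n + (3)·(-2)^n + (1)·2^n.
At n = 11: a_11 = -4095.

-4095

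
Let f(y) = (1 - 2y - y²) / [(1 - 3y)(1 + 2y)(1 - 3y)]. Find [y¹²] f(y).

1234090

The denominator gives the recurrence a_n = 4a_(n−1) + 3a_(n−2) − 18a_(n−3) for n ≥ 3; the numerator fixes a_0 = 1, a_1 = 2, a_2 = 10.
Iterating: 1, 2, 10, 28, 106, 328, 1126, 3580, 11794, 37648, 121534, 386788, 1234090, so a_12 = 1234090.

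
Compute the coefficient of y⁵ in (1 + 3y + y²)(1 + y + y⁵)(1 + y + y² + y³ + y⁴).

(1 + 3y + y²) has coefficients 1,3,1 for degrees 0…2.
(1 + y + y⁵) has coefficients 1,1,0,0,0,1 for degrees 0…5.
Finally multiplying by (1 + y + y² + y³ + y⁴), the product of all factors after the first has coefficients 1,2,2,2,2,2 for degrees 0…5.
[y⁵] = 1·2 + 3·2 + 1·2 = 10.

10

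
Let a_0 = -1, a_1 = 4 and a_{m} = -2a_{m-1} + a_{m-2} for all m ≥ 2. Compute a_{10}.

-10497

The ordinary generating function has denominator 1 + 2y - y^2.
Iterating the recurrence: a_0,…,a_{10} = -1, 4, -9, 22, -53, 128, -309, 746, -1801, 4348, -10497.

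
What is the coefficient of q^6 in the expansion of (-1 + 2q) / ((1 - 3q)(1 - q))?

The denominator gives the recurrence a_n = 4a_(n−1) − 3a_(n−2) for n ≥ 3; the numerator fixes a_0 = -1, a_1 = -2, a_2 = -5.
Iterating: -1, -2, -5, -14, -41, -122, -365, so a_6 = -365.

-365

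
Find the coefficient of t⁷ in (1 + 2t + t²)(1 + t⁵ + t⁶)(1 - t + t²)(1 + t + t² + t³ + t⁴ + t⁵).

(1 + 2t + t²) has coefficients 1,2,1 for degrees 0…2.
(1 + t⁵ + t⁶) has coefficients 1,0,0,0,0,1,1,0 for degrees 0…7.
Multiplying by (1 - t + t²) gives running coefficients 1,-1,1,0,0,1,0,0 for degrees 0…7.
Finally multiplying by (1 + t + t² + t³ + t⁴ + t⁵), the product of all factors after the first has coefficients 1,0,1,1,1,2,1,2 for degrees 0…7.
[t⁷] = 1·2 + 2·1 + 1·2 = 6.

6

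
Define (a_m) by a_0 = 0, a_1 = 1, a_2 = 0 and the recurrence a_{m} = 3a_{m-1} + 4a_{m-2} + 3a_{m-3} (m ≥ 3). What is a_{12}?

The ordinary generating function has denominator 1 - 3x - 4x^2 - 3x^3.
Iterating the recurrence: a_0,…,a_{12} = 0, 1, 0, 4, 15, 61, 255, 1054, 4365, 18076, 74850, 309949, 1283475.

1283475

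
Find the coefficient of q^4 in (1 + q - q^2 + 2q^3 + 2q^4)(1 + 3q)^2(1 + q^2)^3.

(1 + q - q^2 + 2q^3 + 2q^4) has coefficients 1,1,-1,2,2 for degrees 0…4.
(1 + 3q)^2 has coefficients 1,6,9,0,0 for degrees 0…4.
Finally multiplying by (1 + q^2)^3, the product of all factors after the first has coefficients 1,6,12,18,30 for degrees 0…4.
[q^4] = 1·30 + 1·18 − 1·12 + 2·6 + 2·1 = 50.

50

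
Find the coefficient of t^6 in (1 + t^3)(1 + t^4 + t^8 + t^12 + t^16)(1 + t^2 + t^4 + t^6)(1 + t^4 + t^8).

(1 + t^3) has coefficients 1,0,0,1 for degrees 0…3.
(1 + t^4 + t^8 + t^12 + t^16) has coefficients 1,0,0,0,1,0,0 for degrees 0…6.
Multiplying by (1 + t^2 + t^4 + t^6) gives running coefficients 1,0,1,0,2,0,2 for degrees 0…6.
Finally multiplying by (1 + t^4 + t^8), the product of all factors after the first has coefficients 1,0,1,0,3,0,3 for degrees 0…6.
[t^6] = 1·3 + 1·0 = 3.

3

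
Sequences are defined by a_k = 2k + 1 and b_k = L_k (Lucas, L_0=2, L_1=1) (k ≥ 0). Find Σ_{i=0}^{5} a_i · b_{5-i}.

Write out a_i and b_{5-i} for i = 0,…,5 and sum the products.
Σ = 1·11 + 3·7 + 5·4 + 7·3 + 9·1 + 11·2 = 104.

104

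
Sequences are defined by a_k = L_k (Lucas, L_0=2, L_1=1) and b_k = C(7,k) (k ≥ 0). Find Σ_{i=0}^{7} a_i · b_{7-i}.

843

This is [x^7] in the product of the two ordinary generating functions.
Σ = 2·1 + 1·7 + 3·21 + 4·35 + 7·35 + 11·21 + 18·7 + 29·1 = 843.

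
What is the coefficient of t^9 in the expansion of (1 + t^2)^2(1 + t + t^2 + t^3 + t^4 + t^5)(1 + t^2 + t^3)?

(1 + t^2)^2 has coefficients 1,0,2,0,1 for degrees 0…4.
(1 + t + t^2 + t^3 + t^4 + t^5) has coefficients 1,1,1,1,1,1,0,0,0,0 for degrees 0…9.
Finally multiplying by (1 + t^2 + t^3), the product of all factors after the first has coefficients 1,1,2,3,3,3,2,2,1,0 for degrees 0…9.
[t^9] = 1·0 + 2·2 + 1·3 = 7.

7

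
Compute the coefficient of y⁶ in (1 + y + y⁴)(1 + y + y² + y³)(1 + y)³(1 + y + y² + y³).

(1 + y + y⁴) has coefficients 1,1,0,0,1 for degrees 0…4.
(1 + y + y² + y³) has coefficients 1,1,1,1,0,0,0 for degrees 0…6.
Multiplying by (1 + y)³ gives running coefficients 1,4,7,8,7,4,1 for degrees 0…6.
Finally multiplying by (1 + y + y² + y³), the product of all factors after the first has coefficients 1,5,12,20,26,26,20 for degrees 0…6.
[y⁶] = 1·20 + 1·26 + 1·12 = 58.

58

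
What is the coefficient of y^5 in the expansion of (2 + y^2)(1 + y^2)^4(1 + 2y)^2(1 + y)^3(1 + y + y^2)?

677

(2 + y^2) has coefficients 2,0,1 for degrees 0…2.
(1 + y^2)^4 has coefficients 1,0,4,0,6,0 for degrees 0…5.
Multiplying by (1 + 2y)^2 gives running coefficients 1,4,8,16,22,24 for degrees 0…5.
Multiplying by (1 + y)^3 gives running coefficients 1,7,23,53,98,146 for degrees 0…5.
Finally multiplying by (1 + y + y^2), the product of all factors after the first has coefficients 1,8,31,83,174,297 for degrees 0…5.
[y^5] = 2·297 + 1·83 = 677.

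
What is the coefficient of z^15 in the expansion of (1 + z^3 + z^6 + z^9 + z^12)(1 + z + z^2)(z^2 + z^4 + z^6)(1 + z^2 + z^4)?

9

(1 + z^3 + z^6 + z^9 + z^12) has coefficients 1,0,0,1,0,0,1,0,0,1,0,0,1 for degrees 0…12.
(1 + z + z^2) has coefficients 1,1,1,0,0,0,0,0,0,0,0,0,0,0,0,0 for degrees 0…15.
Multiplying by (z^2 + z^4 + z^6) gives running coefficients 0,0,1,1,2,1,2,1,1,0,0,0,0,0,0,0 for degrees 0…15.
Finally multiplying by (1 + z^2 + z^4), the product of all factors after the first has coefficients 0,0,1,1,3,2,5,3,5,2,3,1,1,0,0,0 for degrees 0…15.
[z^15] = 1·0 + 1·1 + 1·2 + 1·5 + 1·1 = 9.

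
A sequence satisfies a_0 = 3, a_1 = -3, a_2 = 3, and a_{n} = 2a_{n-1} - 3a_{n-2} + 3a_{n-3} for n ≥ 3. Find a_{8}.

The ordinary generating function has denominator 1 - 2t + 3t^2 - 3t^3.
Iterating the recurrence: a_0,…,a_{8} = 3, -3, 3, 24, 30, -3, -24, 51, 165.

165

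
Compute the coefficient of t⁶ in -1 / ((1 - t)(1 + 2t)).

-43

The denominator gives the recurrence a_n = −a_(n−1) + 2a_(n−2) for n ≥ 2; the numerator fixes a_0 = -1, a_1 = 1.
Iterating: -1, 1, -3, 5, -11, 21, -43, so a_6 = -43.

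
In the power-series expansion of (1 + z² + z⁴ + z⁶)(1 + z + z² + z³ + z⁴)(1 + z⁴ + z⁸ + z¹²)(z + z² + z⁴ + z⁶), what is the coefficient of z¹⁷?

17

(1 + z² + z⁴ + z⁶) has coefficients 1,0,1,0,1,0,1 for degrees 0…6.
(1 + z + z² + z³ + z⁴) has coefficients 1,1,1,1,1,0,0,0,0,0,0,0,0,0,0,0,0,0 for degrees 0…17.
Multiplying by (1 + z⁴ + z⁸ + z¹²) gives running coefficients 1,1,1,1,2,1,1,1,2,1,1,1,2,1,1,1,1,0 for degrees 0…17.
Finally multiplying by (z + z² + z⁴ + z⁶), the product of all factors after the first has coefficients 0,1,2,2,3,4,5,4,5,5,6,4,5,5,6,4,5,4 for degrees 0…17.
[z¹⁷] = 1·4 + 1·4 + 1·5 + 1·4 = 17.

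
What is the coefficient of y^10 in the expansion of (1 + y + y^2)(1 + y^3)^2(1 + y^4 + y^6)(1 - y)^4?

-2

(1 + y + y^2) has coefficients 1,1,1 for degrees 0…2.
(1 + y^3)^2 has coefficients 1,0,0,2,0,0,1,0,0,0,0 for degrees 0…10.
Multiplying by (1 + y^4 + y^6) gives running coefficients 1,0,0,2,1,0,2,2,0,2,1 for degrees 0…10.
Finally multiplying by (1 - y)^4, the product of all factors after the first has coefficients 1,-4,6,-2,-6,8,0,-8,5,6,-13 for degrees 0…10.
[y^10] = 1·(-13) + 1·6 + 1·5 = -2.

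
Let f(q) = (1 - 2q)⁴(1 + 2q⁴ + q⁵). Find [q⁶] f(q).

(1 - 2q)⁴ has coefficients 1,-8,24,-32,16 for degrees 0…4.
(1 + 2q⁴ + q⁵) has coefficients 1,0,0,0,2,1,0 for degrees 0…6.
[q⁶] = 1·0 − 8·1 + 24·2 − 32·0 + 16·0 = 40.

40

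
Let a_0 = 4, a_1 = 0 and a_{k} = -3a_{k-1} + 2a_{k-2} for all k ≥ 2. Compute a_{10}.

The ordinary generating function has denominator 1 + 3y - 2y^2.
Iterating the recurrence: a_0,…,a_{10} = 4, 0, 8, -24, 88, -312, 1112, -3960, 14104, -50232, 178904.

178904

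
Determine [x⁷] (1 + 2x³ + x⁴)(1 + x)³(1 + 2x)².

(1 + 2x³ + x⁴) has coefficients 1,0,0,2,1 for degrees 0…4.
(1 + x)³ has coefficients 1,3,3,1,0,0,0,0 for degrees 0…7.
Finally multiplying by (1 + 2x)², the product of all factors after the first has coefficients 1,7,19,25,16,4,0,0 for degrees 0…7.
[x⁷] = 1·0 + 2·16 + 1·25 = 57.

57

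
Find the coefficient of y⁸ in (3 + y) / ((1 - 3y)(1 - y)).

32803

Partial fractions give a closed form: a_n = (5)·3^n + (-2)·1^n.
At n = 8: a_8 = 32803.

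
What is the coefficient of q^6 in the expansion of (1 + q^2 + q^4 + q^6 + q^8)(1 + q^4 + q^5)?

(1 + q^2 + q^4 + q^6 + q^8) has coefficients 1,0,1,0,1,0,1 for degrees 0…6.
(1 + q^4 + q^5) has coefficients 1,0,0,0,1,1,0 for degrees 0…6.
[q^6] = 1·0 + 1·1 + 1·0 + 1·1 = 2.

2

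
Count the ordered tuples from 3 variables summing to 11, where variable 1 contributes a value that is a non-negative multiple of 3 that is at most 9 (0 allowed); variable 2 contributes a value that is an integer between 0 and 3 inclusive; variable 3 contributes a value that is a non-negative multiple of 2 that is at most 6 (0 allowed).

5

The generating function for the choices is (1 + x³ + x⁶ + x⁹)·(1 + x + x² + x³)·(1 + x² + x⁴ + x⁶); the count is [x¹¹].
(1 + x³ + x⁶ + x⁹) has coefficients 1,0,0,1,0,0,1,0,0,1 for degrees 0…9.
(1 + x + x² + x³) has coefficients 1,1,1,1,0,0,0,0,0,0,0,0 for degrees 0…11.
Finally multiplying by (1 + x² + x⁴ + x⁶), the product of all factors after the first has coefficients 1,1,2,2,2,2,2,2,1,1,0,0 for degrees 0…11.
[x¹¹] = 1·0 + 1·1 + 1·2 + 1·2 = 5.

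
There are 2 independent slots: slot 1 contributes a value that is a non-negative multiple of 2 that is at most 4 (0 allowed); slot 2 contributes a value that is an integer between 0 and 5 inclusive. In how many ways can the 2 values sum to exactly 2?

2

The generating function for the choices is (1 + x^2 + x^4)·(1 + x + x^2 + x^3 + x^4 + x^5); the count is [x^2].
(1 + x^2 + x^4) has coefficients 1,0,1 for degrees 0…2.
(1 + x + x^2 + x^3 + x^4 + x^5) has coefficients 1,1,1 for degrees 0…2.
[x^2] = 1·1 + 1·1 = 2.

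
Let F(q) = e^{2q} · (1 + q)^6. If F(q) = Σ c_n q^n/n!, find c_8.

The EGF product rule gives c_8 = Σ_{k_1+k_2=8} C(8; k_1,k_2) · ∏ g_i(k_i), where e^{2q} gives (2)^k; (1+q)^6 gives the falling factorial (6)_k.
g_1(k) for k = 0…8: 1, 2, 4, 8, 16, 32, 64, 128, 256.
g_2(k) for k = 0…8: 1, 6, 30, 120, 360, 720, 720, 0, 0.
c_8 = Σ_k C(8,k)·g_1(k)·g_2(8−k) = 28·4·720 + 56·8·720 + 70·16·360 + 56·32·120 + 28·64·30 + 8·128·6 + 1·256·1 = 80640 + 322560 + 403200 + 215040 + 53760 + 6144 + 256 = 1081600.

1081600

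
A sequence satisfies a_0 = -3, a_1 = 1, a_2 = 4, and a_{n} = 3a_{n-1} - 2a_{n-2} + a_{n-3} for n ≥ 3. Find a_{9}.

The ordinary generating function has denominator 1 - 3q + 2q^2 - q^3.
Iterating the recurrence: a_0,…,a_{9} = -3, 1, 4, 7, 14, 32, 75, 175, 407, 946.

946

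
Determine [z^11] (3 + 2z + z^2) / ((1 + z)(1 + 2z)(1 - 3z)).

297464

The denominator gives the recurrence a_n = 7a_(n−2) + 6a_(n−3) for n ≥ 3; the numerator fixes a_0 = 3, a_1 = 2, a_2 = 22.
Iterating: 3, 2, 22, 32, 166, 356, 1354, 3488, 11614, 32540, 102226, 297464, so a_11 = 297464.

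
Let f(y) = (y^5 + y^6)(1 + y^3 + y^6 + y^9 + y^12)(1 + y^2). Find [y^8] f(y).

2

(y^5 + y^6) has coefficients 0,0,0,0,0,1,1 for degrees 0…6.
(1 + y^3 + y^6 + y^9 + y^12) has coefficients 1,0,0,1,0,0,1,0,0 for degrees 0…8.
Finally multiplying by (1 + y^2), the product of all factors after the first has coefficients 1,0,1,1,0,1,1,0,1 for degrees 0…8.
[y^8] = 1·1 + 1·1 = 2.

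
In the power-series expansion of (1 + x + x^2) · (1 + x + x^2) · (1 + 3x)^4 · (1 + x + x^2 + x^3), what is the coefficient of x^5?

(1 + x + x^2) has coefficients 1,1,1 for degrees 0…2.
(1 + x + x^2) has coefficients 1,1,1,0,0,0 for degrees 0…5.
Multiplying by (1 + 3x)^4 gives running coefficients 1,13,67,174,243,189 for degrees 0…5.
Finally multiplying by (1 + x + x^2 + x^3), the product of all factors after the first has coefficients 1,14,81,255,497,673 for degrees 0…5.
[x^5] = 1·673 + 1·497 + 1·255 = 1425.

1425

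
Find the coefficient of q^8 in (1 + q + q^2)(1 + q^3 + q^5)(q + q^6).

(1 + q + q^2) has coefficients 1,1,1 for degrees 0…2.
(1 + q^3 + q^5) has coefficients 1,0,0,1,0,1,0,0,0 for degrees 0…8.
Finally multiplying by (q + q^6), the product of all factors after the first has coefficients 0,1,0,0,1,0,2,0,0 for degrees 0…8.
[q^8] = 1·0 + 1·0 + 1·2 = 2.

2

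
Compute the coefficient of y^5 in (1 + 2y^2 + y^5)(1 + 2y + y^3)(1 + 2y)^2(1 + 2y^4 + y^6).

(1 + 2y^2 + y^5) has coefficients 1,0,2,0,0,1 for degrees 0…5.
(1 + 2y + y^3) has coefficients 1,2,0,1,0,0 for degrees 0…5.
Multiplying by (1 + 2y)^2 gives running coefficients 1,6,12,9,4,4 for degrees 0…5.
Finally multiplying by (1 + 2y^4 + y^6), the product of all factors after the first has coefficients 1,6,12,9,6,16 for degrees 0…5.
[y^5] = 1·16 + 2·9 + 1·1 = 35.

35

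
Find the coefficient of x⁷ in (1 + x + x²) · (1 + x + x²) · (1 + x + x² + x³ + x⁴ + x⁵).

6

(1 + x + x²) has coefficients 1,1,1 for degrees 0…2.
(1 + x + x²) has coefficients 1,1,1,0,0,0,0,0 for degrees 0…7.
Finally multiplying by (1 + x + x² + x³ + x⁴ + x⁵), the product of all factors after the first has coefficients 1,2,3,3,3,3,2,1 for degrees 0…7.
[x⁷] = 1·1 + 1·2 + 1·3 = 6.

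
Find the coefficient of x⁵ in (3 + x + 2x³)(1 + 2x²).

(3 + x + 2x³) has coefficients 3,1,0,2 for degrees 0…3.
(1 + 2x²) has coefficients 1,0,2,0,0,0 for degrees 0…5.
[x⁵] = 3·0 + 1·0 + 2·2 = 4.

4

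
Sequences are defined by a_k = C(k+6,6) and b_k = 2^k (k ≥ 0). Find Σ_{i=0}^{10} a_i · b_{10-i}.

Write out a_i and b_{10-i} for i = 0,…,10 and sum the products.
Σ = 1·1024 + 7·512 + 28·256 + 84·128 + 210·64 + 462·32 + 924·16 + 1716·8 + 3003·4 + 5005·2 + 8008·1 = 109294.

109294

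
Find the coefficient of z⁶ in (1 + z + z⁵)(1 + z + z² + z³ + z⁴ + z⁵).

(1 + z + z⁵) has coefficients 1,1,0,0,0,1 for degrees 0…5.
(1 + z + z² + z³ + z⁴ + z⁵) has coefficients 1,1,1,1,1,1,0 for degrees 0…6.
[z⁶] = 1·0 + 1·1 + 1·1 = 2.

2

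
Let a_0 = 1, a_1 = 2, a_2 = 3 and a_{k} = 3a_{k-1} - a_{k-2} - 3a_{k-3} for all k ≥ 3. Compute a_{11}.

The ordinary generating function has denominator 1 - 3z + z^2 + 3z^3.
Iterating the recurrence: a_0,…,a_{11} = 1, 2, 3, 4, 3, -4, -27, -86, -219, -490, -993, -1832.

-1832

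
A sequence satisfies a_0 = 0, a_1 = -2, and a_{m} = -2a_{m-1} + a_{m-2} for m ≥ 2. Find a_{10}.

The ordinary generating function has denominator 1 + 2q - q^2.
Iterating the recurrence: a_0,…,a_{10} = 0, -2, 4, -10, 24, -58, 140, -338, 816, -1970, 4756.

4756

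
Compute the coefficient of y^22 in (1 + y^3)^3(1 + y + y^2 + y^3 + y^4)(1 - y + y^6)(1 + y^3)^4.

56

(1 + y^3)^3 has coefficients 1,0,0,3,0,0,3,0,0,1 for degrees 0…9.
(1 + y + y^2 + y^3 + y^4) has coefficients 1,1,1,1,1,0,0,0,0,0,0,0,0,0,0,0,0,0,0,0,0,0,0 for degrees 0…22.
Multiplying by (1 - y + y^6) gives running coefficients 1,0,0,0,0,-1,1,1,1,1,1,0,0,0,0,0,0,0,0,0,0,0,0 for degrees 0…22.
Finally multiplying by (1 + y^3)^4, the product of all factors after the first has coefficients 1,0,0,4,0,-1,7,1,-3,9,5,-2,11,10,2,10,10,3,5,5,1,1,1 for degrees 0…22.
[y^22] = 1·1 + 3·5 + 3·10 + 1·10 = 56.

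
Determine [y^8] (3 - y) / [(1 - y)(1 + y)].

3

The denominator gives the recurrence a_n = a_(n−2) for n ≥ 2; the numerator fixes a_0 = 3, a_1 = -1.
Iterating: 3, -1, 3, -1, 3, -1, 3, -1, 3, so a_8 = 3.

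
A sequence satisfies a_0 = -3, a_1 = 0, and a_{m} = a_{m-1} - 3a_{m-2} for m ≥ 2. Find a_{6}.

The ordinary generating function has denominator 1 - y + 3y^2.
Iterating the recurrence: a_0,…,a_{6} = -3, 0, 9, 9, -18, -45, 9.

9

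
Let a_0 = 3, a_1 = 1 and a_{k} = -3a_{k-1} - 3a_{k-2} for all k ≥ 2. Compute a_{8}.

324

The ordinary generating function has denominator 1 + 3x + 3x^2.
Iterating the recurrence: a_0,…,a_{8} = 3, 1, -12, 33, -63, 90, -81, -27, 324.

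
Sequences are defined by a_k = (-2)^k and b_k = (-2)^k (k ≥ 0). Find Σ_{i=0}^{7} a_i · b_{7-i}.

-1024

The convolution is the x^7 coefficient of A(x)B(x).
Σ = 1·(-128) − 2·64 + 4·(-32) − 8·16 + 16·(-8) − 32·4 + 64·(-2) − 128·1 = -1024.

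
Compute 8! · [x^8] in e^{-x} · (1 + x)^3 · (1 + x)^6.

-56519

The EGF product rule gives c_8 = Σ_{k_1+k_2+k_3=8} C(8; k_1,k_2,k_3) · ∏ g_i(k_i), where e^{-x} gives (-1)^k; (1+x)^3 gives the falling factorial (3)_k; (1+x)^6 gives the falling factorial (6)_k.
g_1(k) for k = 0…8: 1, -1, 1, -1, 1, -1, 1, -1, 1.
g_2(k) for k = 0…8: 1, 3, 6, 6, 0, 0, 0, 0, 0.
g_3(k) for k = 0…8: 1, 6, 30, 120, 360, 720, 720, 0, 0.
First combine the last two factors: h(k) = Σ_j C(k,j)·g_2(j)·g_3(k−j) for k = 0…8: 1, 9, 72, 504, 3024, 15120, 60480, 181440, 362880.
c_8 = Σ_k C(8,k)·g_1(k)·h(8−k) = 1·1·362880 + 8·(-1)·181440 + 28·1·60480 + 56·(-1)·15120 + 70·1·3024 + 56·(-1)·504 + 28·1·72 + 8·(-1)·9 + 1·1·1 = 362880 − 1451520 + 1693440 − 846720 + 211680 − 28224 + 2016 − 72 + 1 = -56519.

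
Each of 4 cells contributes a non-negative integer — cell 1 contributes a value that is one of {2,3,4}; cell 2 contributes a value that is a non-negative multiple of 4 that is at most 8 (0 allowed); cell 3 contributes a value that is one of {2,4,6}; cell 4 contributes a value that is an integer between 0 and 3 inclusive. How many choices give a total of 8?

7

The generating function for the choices is (x^2 + x^3 + x^4)·(1 + x^4 + x^8)·(x^2 + x^4 + x^6)·(1 + x + x^2 + x^3); the count is [x^8].
(x^2 + x^3 + x^4) has coefficients 0,0,1,1,1 for degrees 0…4.
(1 + x^4 + x^8) has coefficients 1,0,0,0,1,0,0,0,1 for degrees 0…8.
Multiplying by (x^2 + x^4 + x^6) gives running coefficients 0,0,1,0,1,0,2,0,1 for degrees 0…8.
Finally multiplying by (1 + x + x^2 + x^3), the product of all factors after the first has coefficients 0,0,1,1,2,2,3,3,3 for degrees 0…8.
[x^8] = 1·3 + 1·2 + 1·2 = 7.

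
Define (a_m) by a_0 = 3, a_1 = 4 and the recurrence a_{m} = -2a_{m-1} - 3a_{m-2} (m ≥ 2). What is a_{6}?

139

The ordinary generating function has denominator 1 + 2t + 3t^2.
Iterating the recurrence: a_0,…,a_{6} = 3, 4, -17, 22, 7, -80, 139.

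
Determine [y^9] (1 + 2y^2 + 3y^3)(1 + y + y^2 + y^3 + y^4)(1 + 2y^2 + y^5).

(1 + 2y^2 + 3y^3) has coefficients 1,0,2,3 for degrees 0…3.
(1 + y + y^2 + y^3 + y^4) has coefficients 1,1,1,1,1,0,0,0,0,0 for degrees 0…9.
Finally multiplying by (1 + 2y^2 + y^5), the product of all factors after the first has coefficients 1,1,3,3,3,3,3,1,1,1 for degrees 0…9.
[y^9] = 1·1 + 2·1 + 3·3 = 12.

12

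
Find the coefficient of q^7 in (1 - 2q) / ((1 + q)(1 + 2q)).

-509

Partial fractions give a closed form: a_n = (-3)·(-1)^n + (4)·(-2)^n.
At n = 7: a_7 = -509.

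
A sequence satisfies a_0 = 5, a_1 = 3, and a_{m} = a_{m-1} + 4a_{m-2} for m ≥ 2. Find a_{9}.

The ordinary generating function has denominator 1 - q - 4q^2.
Iterating the recurrence: a_0,…,a_{9} = 5, 3, 23, 35, 127, 267, 775, 1843, 4943, 12315.

12315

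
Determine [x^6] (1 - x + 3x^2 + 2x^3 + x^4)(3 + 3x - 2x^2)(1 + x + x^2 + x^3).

(1 - x + 3x^2 + 2x^3 + x^4) has coefficients 1,-1,3,2,1 for degrees 0…4.
(3 + 3x - 2x^2) has coefficients 3,3,-2,0,0,0,0 for degrees 0…6.
Finally multiplying by (1 + x + x^2 + x^3), the product of all factors after the first has coefficients 3,6,4,4,1,-2,0 for degrees 0…6.
[x^6] = 1·0 − 1·(-2) + 3·1 + 2·4 + 1·4 = 17.

17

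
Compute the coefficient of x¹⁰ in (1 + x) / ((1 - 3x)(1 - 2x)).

Partial fractions give a closed form: a_n = (4)·3^n + (-3)·2^n.
At n = 10: a_10 = 233124.

233124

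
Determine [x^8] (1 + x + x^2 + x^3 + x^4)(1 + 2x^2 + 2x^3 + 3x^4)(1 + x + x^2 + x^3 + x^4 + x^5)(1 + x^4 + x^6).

58

(1 + x + x^2 + x^3 + x^4) has coefficients 1,1,1,1,1 for degrees 0…4.
(1 + 2x^2 + 2x^3 + 3x^4) has coefficients 1,0,2,2,3,0,0,0,0 for degrees 0…8.
Multiplying by (1 + x + x^2 + x^3 + x^4 + x^5) gives running coefficients 1,1,3,5,8,8,7,7,5 for degrees 0…8.
Finally multiplying by (1 + x^4 + x^6), the product of all factors after the first has coefficients 1,1,3,5,9,9,11,13,16 for degrees 0…8.
[x^8] = 1·16 + 1·13 + 1·11 + 1·9 + 1·9 = 58.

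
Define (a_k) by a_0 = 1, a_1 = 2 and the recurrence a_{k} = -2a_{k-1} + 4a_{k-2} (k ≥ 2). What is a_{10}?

The ordinary generating function has denominator 1 + 2q - 4q^2.
Iterating the recurrence: a_0,…,a_{10} = 1, 2, 0, 8, -16, 64, -192, 640, -2048, 6656, -21504.

-21504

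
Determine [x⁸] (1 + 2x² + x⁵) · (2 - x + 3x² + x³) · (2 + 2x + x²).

7

(1 + 2x² + x⁵) has coefficients 1,0,2,0,0,1 for degrees 0…5.
(2 - x + 3x² + x³) has coefficients 2,-1,3,1,0,0,0,0,0 for degrees 0…8.
Finally multiplying by (2 + 2x + x²), the product of all factors after the first has coefficients 4,2,6,7,5,1,0,0,0 for degrees 0…8.
[x⁸] = 1·0 + 2·0 + 1·7 = 7.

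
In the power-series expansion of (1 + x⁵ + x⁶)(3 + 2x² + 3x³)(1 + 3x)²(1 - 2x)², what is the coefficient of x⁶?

(1 + x⁵ + x⁶) has coefficients 1,0,0,0,0,1,1 for degrees 0…6.
(3 + 2x² + 3x³) has coefficients 3,0,2,3,0,0,0 for degrees 0…6.
Multiplying by (1 + 3x)² gives running coefficients 3,18,29,15,36,27,0 for degrees 0…6.
Finally multiplying by (1 - 2x)², the product of all factors after the first has coefficients 3,6,-31,-29,92,-57,36 for degrees 0…6.
[x⁶] = 1·36 + 1·6 + 1·3 = 45.

45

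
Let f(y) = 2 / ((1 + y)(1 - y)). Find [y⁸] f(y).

The denominator gives the recurrence a_n = a_(n−2) for n ≥ 2; the numerator fixes a_0 = 2, a_1 = 0.
Iterating: 2, 0, 2, 0, 2, 0, 2, 0, 2, so a_8 = 2.

2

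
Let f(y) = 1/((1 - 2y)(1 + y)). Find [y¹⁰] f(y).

683

The denominator gives the recurrence a_n = a_(n−1) + 2a_(n−2) for n ≥ 2; the numerator fixes a_0 = 1, a_1 = 1.
Iterating: 1, 1, 3, 5, 11, 21, 43, 85, 171, 341, 683, so a_10 = 683.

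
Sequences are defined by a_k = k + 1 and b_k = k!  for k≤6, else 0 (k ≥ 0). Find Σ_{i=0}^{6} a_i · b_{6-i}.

1079

This is [x^6] in the product of the two ordinary generating functions.
Σ = 1·720 + 2·120 + 3·24 + 4·6 + 5·2 + 6·1 + 7·1 = 1079.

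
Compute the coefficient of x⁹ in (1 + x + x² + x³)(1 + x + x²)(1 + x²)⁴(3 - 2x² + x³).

30

(1 + x + x² + x³) has coefficients 1,1,1,1 for degrees 0…3.
(1 + x + x²) has coefficients 1,1,1,0,0,0,0,0,0,0 for degrees 0…9.
Multiplying by (1 + x²)⁴ gives running coefficients 1,1,5,4,10,6,10,4,5,1 for degrees 0…9.
Finally multiplying by (3 - 2x² + x³), the product of all factors after the first has coefficients 3,3,13,11,21,15,14,10,1,5 for degrees 0…9.
[x⁹] = 1·5 + 1·1 + 1·10 + 1·14 = 30.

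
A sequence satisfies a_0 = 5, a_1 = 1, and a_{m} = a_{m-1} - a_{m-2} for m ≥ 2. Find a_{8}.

-4

The ordinary generating function has denominator 1 - y + y^2.
Iterating the recurrence: a_0,…,a_{8} = 5, 1, -4, -5, -1, 4, 5, 1, -4.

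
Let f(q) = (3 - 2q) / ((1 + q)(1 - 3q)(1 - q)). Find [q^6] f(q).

1914

Partial fractions give a closed form: a_n = (5/8)·(-1)^n + (21/8)·3^n + (-1/4)·1^n.
At n = 6: a_6 = 1914.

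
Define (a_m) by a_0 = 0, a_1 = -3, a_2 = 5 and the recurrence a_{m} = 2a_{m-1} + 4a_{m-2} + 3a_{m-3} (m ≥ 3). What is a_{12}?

The ordinary generating function has denominator 1 - 2z - 4z^2 - 3z^3.
Iterating the recurrence: a_0,…,a_{12} = 0, -3, 5, -2, 7, 21, 64, 233, 785, 2694, 9227, 31585, 108160.

108160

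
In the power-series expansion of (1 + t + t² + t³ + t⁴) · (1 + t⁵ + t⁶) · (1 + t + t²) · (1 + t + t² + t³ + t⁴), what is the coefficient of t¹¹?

25

(1 + t + t² + t³ + t⁴) has coefficients 1,1,1,1,1 for degrees 0…4.
(1 + t⁵ + t⁶) has coefficients 1,0,0,0,0,1,1,0,0,0,0,0 for degrees 0…11.
Multiplying by (1 + t + t²) gives running coefficients 1,1,1,0,0,1,2,2,1,0,0,0 for degrees 0…11.
Finally multiplying by (1 + t + t² + t³ + t⁴), the product of all factors after the first has coefficients 1,2,3,3,3,3,4,5,6,6,5,3 for degrees 0…11.
[t¹¹] = 1·3 + 1·5 + 1·6 + 1·6 + 1·5 = 25.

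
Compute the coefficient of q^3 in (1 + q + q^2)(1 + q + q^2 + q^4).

2

(1 + q + q^2) has coefficients 1,1,1 for degrees 0…2.
(1 + q + q^2 + q^4) has coefficients 1,1,1,0 for degrees 0…3.
[q^3] = 1·0 + 1·1 + 1·1 = 2.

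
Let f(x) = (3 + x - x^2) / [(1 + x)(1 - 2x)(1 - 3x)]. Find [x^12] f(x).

3835198

The denominator gives the recurrence a_n = 4a_(n−1) − a_(n−2) − 6a_(n−3) for n ≥ 3; the numerator fixes a_0 = 3, a_1 = 13, a_2 = 48.
Iterating: 3, 13, 48, 161, 518, 1623, 5008, 15301, 46458, 140483, 423668, 1275441, 3835198, so a_12 = 3835198.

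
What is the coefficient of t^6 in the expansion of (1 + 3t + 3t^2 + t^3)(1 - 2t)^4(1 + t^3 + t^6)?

(1 + 3t + 3t^2 + t^3) has coefficients 1,3,3,1 for degrees 0…3.
(1 - 2t)^4 has coefficients 1,-8,24,-32,16,0,0 for degrees 0…6.
Finally multiplying by (1 + t^3 + t^6), the product of all factors after the first has coefficients 1,-8,24,-31,8,24,-31 for degrees 0…6.
[t^6] = 1·(-31) + 3·24 + 3·8 + 1·(-31) = 34.

34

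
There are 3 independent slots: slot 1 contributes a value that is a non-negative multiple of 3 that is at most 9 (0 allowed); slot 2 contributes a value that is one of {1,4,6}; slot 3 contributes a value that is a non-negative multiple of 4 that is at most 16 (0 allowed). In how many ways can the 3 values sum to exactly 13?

The generating function for the choices is (1 + t³ + t⁶ + t⁹)·(t + t⁴ + t⁶)·(1 + t⁴ + t⁸ + t¹² + t¹⁶); the count is [t¹³].
(1 + t³ + t⁶ + t⁹) has coefficients 1,0,0,1,0,0,1,0,0,1 for degrees 0…9.
(t + t⁴ + t⁶) has coefficients 0,1,0,0,1,0,1,0,0,0,0,0,0,0 for degrees 0…13.
Finally multiplying by (1 + t⁴ + t⁸ + t¹² + t¹⁶), the product of all factors after the first has coefficients 0,1,0,0,1,1,1,0,1,1,1,0,1,1 for degrees 0…13.
[t¹³] = 1·1 + 1·1 + 1·0 + 1·1 = 3.

3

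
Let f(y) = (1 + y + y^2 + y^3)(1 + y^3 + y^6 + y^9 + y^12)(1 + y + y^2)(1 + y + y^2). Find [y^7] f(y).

(1 + y + y^2 + y^3) has coefficients 1,1,1,1 for degrees 0…3.
(1 + y^3 + y^6 + y^9 + y^12) has coefficients 1,0,0,1,0,0,1,0 for degrees 0…7.
Multiplying by (1 + y + y^2) gives running coefficients 1,1,1,1,1,1,1,1 for degrees 0…7.
Finally multiplying by (1 + y + y^2), the product of all factors after the first has coefficients 1,2,3,3,3,3,3,3 for degrees 0…7.
[y^7] = 1·3 + 1·3 + 1·3 + 1·3 = 12.

12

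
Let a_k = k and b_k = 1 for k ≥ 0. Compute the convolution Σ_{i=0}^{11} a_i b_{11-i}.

The convolution is the x^11 coefficient of A(x)B(x).
Σ = 0·1 + 1·1 + 2·1 + 3·1 + 4·1 + 5·1 + 6·1 + 7·1 + 8·1 + 9·1 + 10·1 + 11·1 = 66.

66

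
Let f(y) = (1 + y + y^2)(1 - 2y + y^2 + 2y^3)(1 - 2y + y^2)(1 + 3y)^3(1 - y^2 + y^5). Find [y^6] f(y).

4

(1 + y + y^2) has coefficients 1,1,1 for degrees 0…2.
(1 - 2y + y^2 + 2y^3) has coefficients 1,-2,1,2,0,0,0 for degrees 0…6.
Multiplying by (1 - 2y + y^2) gives running coefficients 1,-4,6,-2,-3,2,0 for degrees 0…6.
Multiplying by (1 + 3y)^3 gives running coefficients 1,5,-3,-29,33,83,-117 for degrees 0…6.
Finally multiplying by (1 - y^2 + y^5), the product of all factors after the first has coefficients 1,5,-4,-34,36,113,-145 for degrees 0…6.
[y^6] = 1·(-145) + 1·113 + 1·36 = 4.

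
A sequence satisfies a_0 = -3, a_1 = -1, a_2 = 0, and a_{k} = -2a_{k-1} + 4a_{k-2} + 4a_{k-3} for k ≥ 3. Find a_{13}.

The ordinary generating function has denominator 1 + 2x - 4x^2 - 4x^3.
Iterating the recurrence: a_0,…,a_{13} = -3, -1, 0, -16, 28, -120, 288, -944, 2560, -7744, 21952, -64640, 186112, -542976.

-542976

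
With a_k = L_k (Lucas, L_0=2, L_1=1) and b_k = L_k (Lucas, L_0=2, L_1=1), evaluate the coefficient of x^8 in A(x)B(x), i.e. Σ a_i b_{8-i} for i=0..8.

491

The convolution is the x^8 coefficient of A(x)B(x).
Σ = 2·47 + 1·29 + 3·18 + 4·11 + 7·7 + 11·4 + 18·3 + 29·1 + 47·2 = 491.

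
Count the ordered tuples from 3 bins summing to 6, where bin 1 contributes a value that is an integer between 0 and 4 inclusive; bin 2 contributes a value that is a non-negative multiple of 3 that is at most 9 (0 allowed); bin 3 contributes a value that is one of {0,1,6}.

The generating function for the choices is (1 + y + y² + y³ + y⁴)·(1 + y³ + y⁶ + y⁹)·(1 + y + y⁶); the count is [y⁶].
(1 + y + y² + y³ + y⁴) has coefficients 1,1,1,1,1 for degrees 0…4.
(1 + y³ + y⁶ + y⁹) has coefficients 1,0,0,1,0,0,1 for degrees 0…6.
Finally multiplying by (1 + y + y⁶), the product of all factors after the first has coefficients 1,1,0,1,1,0,2 for degrees 0…6.
[y⁶] = 1·2 + 1·0 + 1·1 + 1·1 + 1·0 = 4.

4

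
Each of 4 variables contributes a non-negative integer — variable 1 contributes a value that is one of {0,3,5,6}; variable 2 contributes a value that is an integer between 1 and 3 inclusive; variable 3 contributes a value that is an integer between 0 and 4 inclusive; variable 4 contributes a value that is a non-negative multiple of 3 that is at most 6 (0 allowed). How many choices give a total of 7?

12

The generating function for the choices is (1 + q^3 + q^5 + q^6)·(q + q^2 + q^3)·(1 + q + q^2 + q^3 + q^4)·(1 + q^3 + q^6); the count is [q^7].
(1 + q^3 + q^5 + q^6) has coefficients 1,0,0,1,0,1,1 for degrees 0…6.
(q + q^2 + q^3) has coefficients 0,1,1,1,0,0,0,0 for degrees 0…7.
Multiplying by (1 + q + q^2 + q^3 + q^4) gives running coefficients 0,1,2,3,3,3,2,1 for degrees 0…7.
Finally multiplying by (1 + q^3 + q^6), the product of all factors after the first has coefficients 0,1,2,3,4,5,5,5 for degrees 0…7.
[q^7] = 1·5 + 1·4 + 1·2 + 1·1 = 12.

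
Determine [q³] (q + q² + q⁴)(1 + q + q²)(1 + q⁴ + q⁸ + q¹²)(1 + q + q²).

5

(q + q² + q⁴) has coefficients 0,1,1,0 for degrees 0…3.
(1 + q + q²) has coefficients 1,1,1,0 for degrees 0…3.
Multiplying by (1 + q⁴ + q⁸ + q¹²) gives running coefficients 1,1,1,0 for degrees 0…3.
Finally multiplying by (1 + q + q²), the product of all factors after the first has coefficients 1,2,3,2 for degrees 0…3.
[q³] = 1·3 + 1·2 = 5.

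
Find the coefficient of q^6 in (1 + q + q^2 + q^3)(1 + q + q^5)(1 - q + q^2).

1

(1 + q + q^2 + q^3) has coefficients 1,1,1,1 for degrees 0…3.
(1 + q + q^5) has coefficients 1,1,0,0,0,1,0 for degrees 0…6.
Finally multiplying by (1 - q + q^2), the product of all factors after the first has coefficients 1,0,0,1,0,1,-1 for degrees 0…6.
[q^6] = 1·(-1) + 1·1 + 1·0 + 1·1 = 1.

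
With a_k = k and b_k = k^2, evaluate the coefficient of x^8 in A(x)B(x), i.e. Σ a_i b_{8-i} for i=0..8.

This is [x^8] in the product of the two ordinary generating functions.
Σ = 0·64 + 1·49 + 2·36 + 3·25 + 4·16 + 5·9 + 6·4 + 7·1 + 8·0 = 336.

336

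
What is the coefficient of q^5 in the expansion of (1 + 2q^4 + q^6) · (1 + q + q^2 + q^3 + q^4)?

2

(1 + 2q^4 + q^6) has coefficients 1,0,0,0,2,0 for degrees 0…5.
(1 + q + q^2 + q^3 + q^4) has coefficients 1,1,1,1,1,0 for degrees 0…5.
[q^5] = 1·0 + 2·1 = 2.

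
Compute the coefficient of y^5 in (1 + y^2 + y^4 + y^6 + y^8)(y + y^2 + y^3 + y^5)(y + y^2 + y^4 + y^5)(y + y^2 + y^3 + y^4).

6

(1 + y^2 + y^4 + y^6 + y^8) has coefficients 1,0,1,0,1,0 for degrees 0…5.
(y + y^2 + y^3 + y^5) has coefficients 0,1,1,1,0,1 for degrees 0…5.
Multiplying by (y + y^2 + y^4 + y^5) gives running coefficients 0,0,1,2,2,2 for degrees 0…5.
Finally multiplying by (y + y^2 + y^3 + y^4), the product of all factors after the first has coefficients 0,0,0,1,3,5 for degrees 0…5.
[y^5] = 1·5 + 1·1 + 1·0 = 6.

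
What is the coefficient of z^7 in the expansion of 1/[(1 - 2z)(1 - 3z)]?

6305

Partial fractions give a closed form: a_n = (-2)·2^n + (3)·3^n.
At n = 7: a_7 = 6305.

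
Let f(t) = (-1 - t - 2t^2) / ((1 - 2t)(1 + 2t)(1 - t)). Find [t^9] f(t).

-852

Partial fractions give a closed form: a_n = (-2)·2^n + (-1/3)·(-2)^n + (4/3)·1^n.
At n = 9: a_9 = -852.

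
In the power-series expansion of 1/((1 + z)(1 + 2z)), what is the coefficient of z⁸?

511

Partial fractions give a closed form: a_n = (-1)·(-1)^n + (2)·(-2)^n.
At n = 8: a_8 = 511.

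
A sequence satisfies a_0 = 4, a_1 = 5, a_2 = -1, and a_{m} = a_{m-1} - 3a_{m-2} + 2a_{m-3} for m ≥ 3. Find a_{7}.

The ordinary generating function has denominator 1 - x + 3x^2 - 2x^3.
Iterating the recurrence: a_0,…,a_{7} = 4, 5, -1, -8, 5, 27, -4, -75.

-75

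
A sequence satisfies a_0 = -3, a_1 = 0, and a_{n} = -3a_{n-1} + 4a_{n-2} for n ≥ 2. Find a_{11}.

2516580

The ordinary generating function has denominator 1 + 3x - 4x^2.
Iterating the recurrence: a_0,…,a_{11} = -3, 0, -12, 36, -156, 612, -2460, 9828, -39324, 157284, -629148, 2516580.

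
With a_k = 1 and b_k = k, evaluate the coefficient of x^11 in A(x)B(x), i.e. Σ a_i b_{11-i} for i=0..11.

66

Write out a_i and b_{11-i} for i = 0,…,11 and sum the products.
Σ = 1·11 + 1·10 + 1·9 + 1·8 + 1·7 + 1·6 + 1·5 + 1·4 + 1·3 + 1·2 + 1·1 + 1·0 = 66.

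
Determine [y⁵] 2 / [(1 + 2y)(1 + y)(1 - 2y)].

Partial fractions give a closed form: a_n = (2)·(-2)^n + (-2/3)·(-1)^n + (2/3)·2^n.
At n = 5: a_5 = -42.

-42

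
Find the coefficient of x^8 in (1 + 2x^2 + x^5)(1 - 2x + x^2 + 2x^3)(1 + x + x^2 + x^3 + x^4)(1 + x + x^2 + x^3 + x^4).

(1 + 2x^2 + x^5) has coefficients 1,0,2,0,0,1 for degrees 0…5.
(1 - 2x + x^2 + 2x^3) has coefficients 1,-2,1,2,0,0,0,0,0 for degrees 0…8.
Multiplying by (1 + x + x^2 + x^3 + x^4) gives running coefficients 1,-1,0,2,2,1,3,2,0 for degrees 0…8.
Finally multiplying by (1 + x + x^2 + x^3 + x^4), the product of all factors after the first has coefficients 1,0,0,2,4,4,8,10,8 for degrees 0…8.
[x^8] = 1·8 + 2·8 + 1·2 = 26.

26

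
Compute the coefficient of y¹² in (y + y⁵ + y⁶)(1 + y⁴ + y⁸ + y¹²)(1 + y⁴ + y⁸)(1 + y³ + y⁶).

6

(y + y⁵ + y⁶) has coefficients 0,1,0,0,0,1,1 for degrees 0…6.
(1 + y⁴ + y⁸ + y¹²) has coefficients 1,0,0,0,1,0,0,0,1,0,0,0,1 for degrees 0…12.
Multiplying by (1 + y⁴ + y⁸) gives running coefficients 1,0,0,0,2,0,0,0,3,0,0,0,3 for degrees 0…12.
Finally multiplying by (1 + y³ + y⁶), the product of all factors after the first has coefficients 1,0,0,1,2,0,1,2,3,0,2,3,3 for degrees 0…12.
[y¹²] = 1·3 + 1·2 + 1·1 = 6.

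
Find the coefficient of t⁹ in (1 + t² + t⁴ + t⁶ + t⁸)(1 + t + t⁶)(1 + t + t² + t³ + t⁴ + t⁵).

(1 + t² + t⁴ + t⁶ + t⁸) has coefficients 1,0,1,0,1,0,1,0,1 for degrees 0…8.
(1 + t + t⁶) has coefficients 1,1,0,0,0,0,1,0,0,0 for degrees 0…9.
Finally multiplying by (1 + t + t² + t³ + t⁴ + t⁵), the product of all factors after the first has coefficients 1,2,2,2,2,2,2,1,1,1 for degrees 0…9.
[t⁹] = 1·1 + 1·1 + 1·2 + 1·2 + 1·2 = 8.

8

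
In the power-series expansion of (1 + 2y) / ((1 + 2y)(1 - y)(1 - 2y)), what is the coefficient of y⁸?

Partial fractions give a closed form: a_n = (-1)·1^n + (2)·2^n.
At n = 8: a_8 = 511.

511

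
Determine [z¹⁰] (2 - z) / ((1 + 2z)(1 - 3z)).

60073

Partial fractions give a closed form: a_n = (1)·(-2)^n + (1)·3^n.
At n = 10: a_10 = 60073.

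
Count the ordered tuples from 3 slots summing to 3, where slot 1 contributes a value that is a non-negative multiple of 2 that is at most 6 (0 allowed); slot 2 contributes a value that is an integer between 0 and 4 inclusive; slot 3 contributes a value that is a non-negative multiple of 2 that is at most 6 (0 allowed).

3

The generating function for the choices is (1 + z^2 + z^4 + z^6)·(1 + z + z^2 + z^3 + z^4)·(1 + z^2 + z^4 + z^6); the count is [z^3].
(1 + z^2 + z^4 + z^6) has coefficients 1,0,1,0 for degrees 0…3.
(1 + z + z^2 + z^3 + z^4) has coefficients 1,1,1,1 for degrees 0…3.
Finally multiplying by (1 + z^2 + z^4 + z^6), the product of all factors after the first has coefficients 1,1,2,2 for degrees 0…3.
[z^3] = 1·2 + 1·1 = 3.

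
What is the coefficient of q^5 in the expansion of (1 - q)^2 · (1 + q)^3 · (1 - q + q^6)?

0

(1 - q)^2 has coefficients 1,-2,1 for degrees 0…2.
(1 + q)^3 has coefficients 1,3,3,1,0,0 for degrees 0…5.
Finally multiplying by (1 - q + q^6), the product of all factors after the first has coefficients 1,2,0,-2,-1,0 for degrees 0…5.
[q^5] = 1·0 − 2·(-1) + 1·(-2) = 0.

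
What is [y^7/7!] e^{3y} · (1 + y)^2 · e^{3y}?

1259712

The EGF product rule gives c_7 = Σ_{k_1+k_2+k_3=7} C(7; k_1,k_2,k_3) · ∏ g_i(k_i), where e^{3y} gives (3)^k; (1+y)^2 gives the falling factorial (2)_k; e^{3y} gives (3)^k.
g_1(k) for k = 0…7: 1, 3, 9, 27, 81, 243, 729, 2187.
g_2(k) for k = 0…7: 1, 2, 2, 0, 0, 0, 0, 0.
g_3(k) for k = 0…7: 1, 3, 9, 27, 81, 243, 729, 2187.
First combine the last two factors: h(k) = Σ_j C(k,j)·g_2(j)·g_3(k−j) for k = 0…7: 1, 5, 23, 99, 405, 1593, 6075, 22599.
c_7 = Σ_k C(7,k)·g_1(k)·h(7−k) = 1·1·22599 + 7·3·6075 + 21·9·1593 + 35·27·405 + 35·81·99 + 21·243·23 + 7·729·5 + 1·2187·1 = 22599 + 127575 + 301077 + 382725 + 280665 + 117369 + 25515 + 2187 = 1259712.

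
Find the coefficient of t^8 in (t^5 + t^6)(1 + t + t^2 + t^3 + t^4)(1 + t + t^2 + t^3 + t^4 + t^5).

7

(t^5 + t^6) has coefficients 0,0,0,0,0,1,1 for degrees 0…6.
(1 + t + t^2 + t^3 + t^4) has coefficients 1,1,1,1,1,0,0,0,0 for degrees 0…8.
Finally multiplying by (1 + t + t^2 + t^3 + t^4 + t^5), the product of all factors after the first has coefficients 1,2,3,4,5,5,4,3,2 for degrees 0…8.
[t^8] = 1·4 + 1·3 = 7.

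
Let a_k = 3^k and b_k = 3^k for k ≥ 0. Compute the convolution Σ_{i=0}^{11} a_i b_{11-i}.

2125764

Write out a_i and b_{11-i} for i = 0,…,11 and sum the products.
Σ = 1·177147 + 3·59049 + 9·19683 + 27·6561 + 81·2187 + 243·729 + 729·243 + 2187·81 + 6561·27 + 19683·9 + 59049·3 + 177147·1 = 2125764.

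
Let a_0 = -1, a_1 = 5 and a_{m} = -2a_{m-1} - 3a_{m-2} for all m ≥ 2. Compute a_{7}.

95

The ordinary generating function has denominator 1 + 2t + 3t^2.
Iterating the recurrence: a_0,…,a_{7} = -1, 5, -7, -1, 23, -43, 17, 95.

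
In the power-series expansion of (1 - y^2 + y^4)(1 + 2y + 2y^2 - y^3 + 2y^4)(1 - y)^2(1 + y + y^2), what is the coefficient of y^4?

3

(1 - y^2 + y^4) has coefficients 1,0,-1,0,1 for degrees 0…4.
(1 + 2y + 2y^2 - y^3 + 2y^4) has coefficients 1,2,2,-1,2 for degrees 0…4.
Multiplying by (1 - y)^2 gives running coefficients 1,0,-1,-3,6 for degrees 0…4.
Finally multiplying by (1 + y + y^2), the product of all factors after the first has coefficients 1,1,0,-4,2 for degrees 0…4.
[y^4] = 1·2 − 1·0 + 1·1 = 3.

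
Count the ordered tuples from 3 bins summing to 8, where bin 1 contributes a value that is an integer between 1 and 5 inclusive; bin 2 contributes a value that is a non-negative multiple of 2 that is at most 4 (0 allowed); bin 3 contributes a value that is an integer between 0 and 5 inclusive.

The generating function for the choices is (q + q² + q³ + q⁴ + q⁵)·(1 + q² + q⁴)·(1 + q + q² + q³ + q⁴ + q⁵); the count is [q⁸].
(q + q² + q³ + q⁴ + q⁵) has coefficients 0,1,1,1,1,1 for degrees 0…5.
(1 + q² + q⁴) has coefficients 1,0,1,0,1,0,0,0,0 for degrees 0…8.
Finally multiplying by (1 + q + q² + q³ + q⁴ + q⁵), the product of all factors after the first has coefficients 1,1,2,2,3,3,2,2,1 for degrees 0…8.
[q⁸] = 1·2 + 1·2 + 1·3 + 1·3 + 1·2 = 12.

12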